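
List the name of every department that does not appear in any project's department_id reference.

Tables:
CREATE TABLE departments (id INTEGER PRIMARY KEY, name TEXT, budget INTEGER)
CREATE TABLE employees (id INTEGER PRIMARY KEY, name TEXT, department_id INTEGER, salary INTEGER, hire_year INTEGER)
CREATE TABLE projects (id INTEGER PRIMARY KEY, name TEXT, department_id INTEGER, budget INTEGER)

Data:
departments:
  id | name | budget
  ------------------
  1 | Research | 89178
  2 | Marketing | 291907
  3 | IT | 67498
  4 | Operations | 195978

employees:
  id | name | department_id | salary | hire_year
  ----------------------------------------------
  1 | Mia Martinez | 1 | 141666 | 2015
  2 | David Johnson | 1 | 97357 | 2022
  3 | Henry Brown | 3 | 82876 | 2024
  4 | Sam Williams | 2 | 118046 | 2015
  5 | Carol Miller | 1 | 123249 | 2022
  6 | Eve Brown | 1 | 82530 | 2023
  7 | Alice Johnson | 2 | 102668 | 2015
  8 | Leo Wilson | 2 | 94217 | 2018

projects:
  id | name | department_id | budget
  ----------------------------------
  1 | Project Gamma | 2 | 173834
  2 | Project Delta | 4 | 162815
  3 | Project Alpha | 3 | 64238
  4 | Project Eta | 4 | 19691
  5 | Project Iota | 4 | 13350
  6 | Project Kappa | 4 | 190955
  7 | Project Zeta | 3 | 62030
SELECT p.name FROM departments p LEFT JOIN projects c ON c.department_id = p.id WHERE c.id IS NULL

Execution result:
Research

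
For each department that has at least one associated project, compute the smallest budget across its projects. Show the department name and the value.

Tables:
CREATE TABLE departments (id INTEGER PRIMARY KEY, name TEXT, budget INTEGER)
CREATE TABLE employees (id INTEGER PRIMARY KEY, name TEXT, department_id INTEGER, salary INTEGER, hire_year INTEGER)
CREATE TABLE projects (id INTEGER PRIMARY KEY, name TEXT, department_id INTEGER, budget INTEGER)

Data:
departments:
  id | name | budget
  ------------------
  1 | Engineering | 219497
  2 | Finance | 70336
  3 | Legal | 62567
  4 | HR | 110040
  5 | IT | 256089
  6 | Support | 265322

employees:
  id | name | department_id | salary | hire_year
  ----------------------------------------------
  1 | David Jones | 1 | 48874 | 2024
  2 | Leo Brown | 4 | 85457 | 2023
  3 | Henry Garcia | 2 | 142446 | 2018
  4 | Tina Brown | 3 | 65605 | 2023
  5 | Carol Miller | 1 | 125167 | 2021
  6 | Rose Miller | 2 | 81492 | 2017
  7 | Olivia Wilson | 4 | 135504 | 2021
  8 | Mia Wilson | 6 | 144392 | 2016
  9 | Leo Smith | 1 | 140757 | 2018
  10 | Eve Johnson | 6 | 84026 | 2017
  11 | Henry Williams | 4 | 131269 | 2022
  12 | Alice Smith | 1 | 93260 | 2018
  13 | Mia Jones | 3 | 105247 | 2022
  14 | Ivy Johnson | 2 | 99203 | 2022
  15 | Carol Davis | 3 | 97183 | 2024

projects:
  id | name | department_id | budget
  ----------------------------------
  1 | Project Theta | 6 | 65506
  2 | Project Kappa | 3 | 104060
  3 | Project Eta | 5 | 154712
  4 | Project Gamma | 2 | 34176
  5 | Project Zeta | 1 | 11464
SELECT p.name, MIN(c.budget) AS min_budget FROM projects c JOIN departments p ON c.department_id = p.id GROUP BY p.id, p.name

Execution result:
name | min_budget
Engineering | 11464
Finance | 34176
Legal | 104060
IT | 154712
Support | 65506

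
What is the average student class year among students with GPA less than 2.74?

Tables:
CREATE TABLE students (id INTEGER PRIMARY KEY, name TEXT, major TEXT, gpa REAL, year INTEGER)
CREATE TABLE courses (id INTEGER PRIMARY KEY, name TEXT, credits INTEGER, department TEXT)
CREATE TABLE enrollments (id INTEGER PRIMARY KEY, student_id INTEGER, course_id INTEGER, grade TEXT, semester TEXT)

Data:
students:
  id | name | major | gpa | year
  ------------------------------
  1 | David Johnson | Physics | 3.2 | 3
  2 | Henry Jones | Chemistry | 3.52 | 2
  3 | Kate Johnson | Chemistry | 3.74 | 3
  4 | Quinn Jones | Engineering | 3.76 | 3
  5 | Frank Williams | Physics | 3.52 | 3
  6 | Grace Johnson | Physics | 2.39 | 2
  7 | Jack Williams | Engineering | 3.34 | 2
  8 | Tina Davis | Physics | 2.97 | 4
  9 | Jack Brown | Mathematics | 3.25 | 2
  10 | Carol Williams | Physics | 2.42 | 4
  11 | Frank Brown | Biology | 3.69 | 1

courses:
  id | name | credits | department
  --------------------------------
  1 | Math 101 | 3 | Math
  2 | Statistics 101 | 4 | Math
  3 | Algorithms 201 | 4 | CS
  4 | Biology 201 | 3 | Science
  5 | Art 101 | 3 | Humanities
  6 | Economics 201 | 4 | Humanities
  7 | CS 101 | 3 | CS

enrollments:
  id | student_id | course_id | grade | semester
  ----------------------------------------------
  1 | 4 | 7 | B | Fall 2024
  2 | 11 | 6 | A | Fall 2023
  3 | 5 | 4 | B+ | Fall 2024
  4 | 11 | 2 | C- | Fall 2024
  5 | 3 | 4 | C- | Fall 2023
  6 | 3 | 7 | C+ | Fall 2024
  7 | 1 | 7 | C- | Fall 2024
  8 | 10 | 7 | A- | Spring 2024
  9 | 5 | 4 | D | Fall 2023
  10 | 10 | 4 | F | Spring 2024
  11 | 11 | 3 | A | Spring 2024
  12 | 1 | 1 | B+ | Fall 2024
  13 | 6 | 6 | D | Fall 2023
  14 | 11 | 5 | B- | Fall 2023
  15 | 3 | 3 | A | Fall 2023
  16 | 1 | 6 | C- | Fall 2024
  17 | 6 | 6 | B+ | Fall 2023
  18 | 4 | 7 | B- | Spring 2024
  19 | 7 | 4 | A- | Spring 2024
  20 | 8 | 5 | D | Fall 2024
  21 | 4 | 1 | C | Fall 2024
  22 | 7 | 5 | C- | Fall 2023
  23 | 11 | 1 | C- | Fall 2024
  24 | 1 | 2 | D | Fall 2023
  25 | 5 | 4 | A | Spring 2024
SELECT AVG(year) FROM students WHERE gpa < 2.74

Execution result:
3.00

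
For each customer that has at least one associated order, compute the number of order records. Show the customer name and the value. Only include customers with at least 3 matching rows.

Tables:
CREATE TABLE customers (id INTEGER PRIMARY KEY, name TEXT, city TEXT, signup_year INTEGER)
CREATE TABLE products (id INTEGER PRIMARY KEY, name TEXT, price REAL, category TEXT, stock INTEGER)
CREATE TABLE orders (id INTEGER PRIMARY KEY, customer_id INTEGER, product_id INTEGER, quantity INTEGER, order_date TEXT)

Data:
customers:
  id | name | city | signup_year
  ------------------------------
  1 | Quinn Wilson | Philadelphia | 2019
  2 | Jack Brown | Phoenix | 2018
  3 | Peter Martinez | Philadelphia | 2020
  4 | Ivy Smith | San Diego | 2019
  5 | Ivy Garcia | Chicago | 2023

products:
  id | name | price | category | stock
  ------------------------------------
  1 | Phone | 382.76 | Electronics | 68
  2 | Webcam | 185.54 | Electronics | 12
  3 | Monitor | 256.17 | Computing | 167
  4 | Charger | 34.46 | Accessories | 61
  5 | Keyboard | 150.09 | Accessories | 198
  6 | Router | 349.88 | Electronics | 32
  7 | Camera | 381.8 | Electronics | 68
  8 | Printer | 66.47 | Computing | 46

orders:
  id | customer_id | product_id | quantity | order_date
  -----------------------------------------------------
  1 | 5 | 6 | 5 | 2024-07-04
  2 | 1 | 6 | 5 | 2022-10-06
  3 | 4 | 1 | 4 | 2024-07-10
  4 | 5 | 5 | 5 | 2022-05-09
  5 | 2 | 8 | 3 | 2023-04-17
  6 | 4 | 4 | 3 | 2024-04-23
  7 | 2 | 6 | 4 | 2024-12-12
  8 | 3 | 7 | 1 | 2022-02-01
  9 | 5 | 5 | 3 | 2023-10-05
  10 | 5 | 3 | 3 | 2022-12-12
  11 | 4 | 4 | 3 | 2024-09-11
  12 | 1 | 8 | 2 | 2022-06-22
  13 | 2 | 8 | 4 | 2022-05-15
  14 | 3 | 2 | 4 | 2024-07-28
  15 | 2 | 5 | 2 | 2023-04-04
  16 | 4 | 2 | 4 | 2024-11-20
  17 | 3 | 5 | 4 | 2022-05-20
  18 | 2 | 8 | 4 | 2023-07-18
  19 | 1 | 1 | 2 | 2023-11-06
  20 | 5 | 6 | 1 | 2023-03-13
SELECT p.name, COUNT(*) AS n FROM orders c JOIN customers p ON c.customer_id = p.id GROUP BY p.id, p.name HAVING COUNT(*) >= 3

Execution result:
name | n
Quinn Wilson | 3
Jack Brown | 5
Peter Martinez | 3
Ivy Smith | 4
Ivy Garcia | 5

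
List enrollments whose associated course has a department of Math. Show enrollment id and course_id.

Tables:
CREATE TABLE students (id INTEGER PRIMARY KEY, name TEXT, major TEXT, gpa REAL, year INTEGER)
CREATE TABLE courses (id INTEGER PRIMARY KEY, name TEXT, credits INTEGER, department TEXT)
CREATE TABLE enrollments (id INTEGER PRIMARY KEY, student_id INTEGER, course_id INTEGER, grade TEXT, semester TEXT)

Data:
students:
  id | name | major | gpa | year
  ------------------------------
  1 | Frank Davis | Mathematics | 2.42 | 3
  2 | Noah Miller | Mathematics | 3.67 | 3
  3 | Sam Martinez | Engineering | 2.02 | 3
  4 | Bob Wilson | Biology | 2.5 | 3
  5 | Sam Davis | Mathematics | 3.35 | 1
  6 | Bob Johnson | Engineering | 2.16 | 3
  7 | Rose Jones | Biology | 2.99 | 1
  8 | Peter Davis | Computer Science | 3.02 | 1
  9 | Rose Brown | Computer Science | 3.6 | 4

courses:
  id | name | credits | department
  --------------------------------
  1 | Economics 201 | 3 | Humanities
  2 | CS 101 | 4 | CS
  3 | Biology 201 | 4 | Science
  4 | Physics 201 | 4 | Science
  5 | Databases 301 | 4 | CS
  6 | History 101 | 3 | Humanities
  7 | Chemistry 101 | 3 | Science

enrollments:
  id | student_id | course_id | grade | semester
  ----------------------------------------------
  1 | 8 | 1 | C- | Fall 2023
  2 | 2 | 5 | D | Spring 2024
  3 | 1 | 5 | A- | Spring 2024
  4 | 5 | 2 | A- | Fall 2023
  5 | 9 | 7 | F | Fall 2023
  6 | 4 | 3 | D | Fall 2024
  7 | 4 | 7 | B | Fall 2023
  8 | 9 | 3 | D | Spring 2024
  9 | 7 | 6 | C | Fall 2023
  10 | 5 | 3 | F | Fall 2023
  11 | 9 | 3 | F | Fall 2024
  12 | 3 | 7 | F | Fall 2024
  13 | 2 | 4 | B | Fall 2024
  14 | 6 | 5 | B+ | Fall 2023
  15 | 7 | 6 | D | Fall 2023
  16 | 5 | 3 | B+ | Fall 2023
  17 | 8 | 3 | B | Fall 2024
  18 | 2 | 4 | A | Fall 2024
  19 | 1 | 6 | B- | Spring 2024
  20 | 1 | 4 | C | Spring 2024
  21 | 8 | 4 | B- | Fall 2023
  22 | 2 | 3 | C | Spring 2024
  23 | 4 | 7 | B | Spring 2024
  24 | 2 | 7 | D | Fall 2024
SELECT id, course_id FROM enrollments WHERE course_id IN (SELECT id FROM courses WHERE department = 'Math')

Execution result:
(no rows)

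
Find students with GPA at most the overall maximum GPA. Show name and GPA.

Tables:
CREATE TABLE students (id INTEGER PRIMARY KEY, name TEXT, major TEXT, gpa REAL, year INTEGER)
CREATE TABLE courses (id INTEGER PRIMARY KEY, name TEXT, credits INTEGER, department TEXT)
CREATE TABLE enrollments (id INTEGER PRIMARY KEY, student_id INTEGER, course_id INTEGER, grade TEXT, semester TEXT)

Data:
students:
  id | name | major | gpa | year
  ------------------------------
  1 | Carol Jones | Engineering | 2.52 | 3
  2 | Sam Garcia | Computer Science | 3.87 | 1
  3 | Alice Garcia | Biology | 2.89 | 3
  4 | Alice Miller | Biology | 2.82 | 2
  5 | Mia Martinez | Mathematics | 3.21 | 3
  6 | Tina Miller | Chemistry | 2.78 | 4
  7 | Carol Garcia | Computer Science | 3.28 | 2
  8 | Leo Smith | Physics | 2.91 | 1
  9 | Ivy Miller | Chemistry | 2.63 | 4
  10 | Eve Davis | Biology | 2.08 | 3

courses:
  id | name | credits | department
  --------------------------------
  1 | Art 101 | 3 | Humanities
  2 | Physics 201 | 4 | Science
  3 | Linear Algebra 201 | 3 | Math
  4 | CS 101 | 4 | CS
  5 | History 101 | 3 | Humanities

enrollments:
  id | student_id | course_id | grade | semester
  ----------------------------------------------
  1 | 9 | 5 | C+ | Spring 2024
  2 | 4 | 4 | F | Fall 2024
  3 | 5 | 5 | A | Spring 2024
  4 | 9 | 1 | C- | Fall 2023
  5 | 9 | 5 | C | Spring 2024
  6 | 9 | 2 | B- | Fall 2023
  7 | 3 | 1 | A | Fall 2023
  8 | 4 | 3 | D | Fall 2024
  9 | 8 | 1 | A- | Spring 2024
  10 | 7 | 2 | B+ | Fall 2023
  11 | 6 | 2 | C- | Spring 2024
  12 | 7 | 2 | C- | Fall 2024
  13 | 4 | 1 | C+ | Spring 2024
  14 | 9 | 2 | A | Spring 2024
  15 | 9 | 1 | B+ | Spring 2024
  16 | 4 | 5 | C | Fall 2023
SELECT name, gpa FROM students WHERE gpa <= (SELECT MAX(gpa) FROM students)

Execution result:
name | gpa
Carol Jones | 2.52
Sam Garcia | 3.87
Alice Garcia | 2.89
Alice Miller | 2.82
Mia Martinez | 3.21
Tina Miller | 2.78
Carol Garcia | 3.28
Leo Smith | 2.91
Ivy Miller | 2.63
Eve Davis | 2.08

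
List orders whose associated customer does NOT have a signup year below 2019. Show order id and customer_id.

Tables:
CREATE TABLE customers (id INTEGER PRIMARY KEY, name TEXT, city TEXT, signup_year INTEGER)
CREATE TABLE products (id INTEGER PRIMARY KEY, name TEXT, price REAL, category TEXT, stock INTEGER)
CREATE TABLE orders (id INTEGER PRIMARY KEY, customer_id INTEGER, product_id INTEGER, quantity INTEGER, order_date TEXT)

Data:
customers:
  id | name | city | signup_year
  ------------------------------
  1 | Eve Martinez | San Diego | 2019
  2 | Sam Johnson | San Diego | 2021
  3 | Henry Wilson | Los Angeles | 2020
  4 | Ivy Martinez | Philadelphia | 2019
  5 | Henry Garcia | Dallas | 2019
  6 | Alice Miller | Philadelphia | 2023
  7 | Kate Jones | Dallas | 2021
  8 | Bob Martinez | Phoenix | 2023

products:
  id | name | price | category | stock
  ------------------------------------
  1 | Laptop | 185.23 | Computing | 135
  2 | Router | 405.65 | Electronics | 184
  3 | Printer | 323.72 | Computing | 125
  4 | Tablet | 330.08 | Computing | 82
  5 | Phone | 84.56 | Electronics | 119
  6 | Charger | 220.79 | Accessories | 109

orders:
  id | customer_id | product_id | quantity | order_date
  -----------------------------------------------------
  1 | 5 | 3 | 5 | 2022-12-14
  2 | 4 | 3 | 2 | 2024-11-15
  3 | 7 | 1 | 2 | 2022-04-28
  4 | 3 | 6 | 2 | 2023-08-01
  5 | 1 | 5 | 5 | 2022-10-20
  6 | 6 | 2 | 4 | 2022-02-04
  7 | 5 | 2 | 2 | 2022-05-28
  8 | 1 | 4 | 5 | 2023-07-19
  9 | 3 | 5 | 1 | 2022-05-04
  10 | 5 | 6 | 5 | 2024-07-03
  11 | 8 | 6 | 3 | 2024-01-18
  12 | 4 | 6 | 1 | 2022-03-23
SELECT id, customer_id FROM orders WHERE customer_id NOT IN (SELECT id FROM customers WHERE signup_year < 2019)

Execution result:
id | customer_id
1 | 5
2 | 4
3 | 7
4 | 3
5 | 1
6 | 6
7 | 5
8 | 1
9 | 3
10 | 5
11 | 8
12 | 4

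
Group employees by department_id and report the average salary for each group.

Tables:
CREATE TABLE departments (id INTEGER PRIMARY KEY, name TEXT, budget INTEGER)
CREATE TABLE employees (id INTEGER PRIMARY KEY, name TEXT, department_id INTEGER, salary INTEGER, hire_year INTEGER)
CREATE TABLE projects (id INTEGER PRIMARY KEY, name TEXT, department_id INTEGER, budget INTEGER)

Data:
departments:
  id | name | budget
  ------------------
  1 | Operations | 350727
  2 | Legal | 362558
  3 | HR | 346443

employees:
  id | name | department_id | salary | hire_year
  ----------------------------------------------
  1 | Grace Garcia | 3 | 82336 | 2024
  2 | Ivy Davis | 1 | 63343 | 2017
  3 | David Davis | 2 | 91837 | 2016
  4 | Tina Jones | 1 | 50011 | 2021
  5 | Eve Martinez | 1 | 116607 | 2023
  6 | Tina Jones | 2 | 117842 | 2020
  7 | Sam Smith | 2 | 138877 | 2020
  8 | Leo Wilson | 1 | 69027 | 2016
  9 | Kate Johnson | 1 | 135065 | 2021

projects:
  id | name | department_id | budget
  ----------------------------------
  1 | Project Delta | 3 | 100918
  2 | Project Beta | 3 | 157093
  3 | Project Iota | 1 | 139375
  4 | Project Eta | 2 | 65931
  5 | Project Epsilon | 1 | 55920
SELECT department_id, AVG(salary) AS avg_salary FROM employees GROUP BY department_id

Execution result:
department_id | avg_salary
1 | 86810.60
2 | 116185.33
3 | 82336.00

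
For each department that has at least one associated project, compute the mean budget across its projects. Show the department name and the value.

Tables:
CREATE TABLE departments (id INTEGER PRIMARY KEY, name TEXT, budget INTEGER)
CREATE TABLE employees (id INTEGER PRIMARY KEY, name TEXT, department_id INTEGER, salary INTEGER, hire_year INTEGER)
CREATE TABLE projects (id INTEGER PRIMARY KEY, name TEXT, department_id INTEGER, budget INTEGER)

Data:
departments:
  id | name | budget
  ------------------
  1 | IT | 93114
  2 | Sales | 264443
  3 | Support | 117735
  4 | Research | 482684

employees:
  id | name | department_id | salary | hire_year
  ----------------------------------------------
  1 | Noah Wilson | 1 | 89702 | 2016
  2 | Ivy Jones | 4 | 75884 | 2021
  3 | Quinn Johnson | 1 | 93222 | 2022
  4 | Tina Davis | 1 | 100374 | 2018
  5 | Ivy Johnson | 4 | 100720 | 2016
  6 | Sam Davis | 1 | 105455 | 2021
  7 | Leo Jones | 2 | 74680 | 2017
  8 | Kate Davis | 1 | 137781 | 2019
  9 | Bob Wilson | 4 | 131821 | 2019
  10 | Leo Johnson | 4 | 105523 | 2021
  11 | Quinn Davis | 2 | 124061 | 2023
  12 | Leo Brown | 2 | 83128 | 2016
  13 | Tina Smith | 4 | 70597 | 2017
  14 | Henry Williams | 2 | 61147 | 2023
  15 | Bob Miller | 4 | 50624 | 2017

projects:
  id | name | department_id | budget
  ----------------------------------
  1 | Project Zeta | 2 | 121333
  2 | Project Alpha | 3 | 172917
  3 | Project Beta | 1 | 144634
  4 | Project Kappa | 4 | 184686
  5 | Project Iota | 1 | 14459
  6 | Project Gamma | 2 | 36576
SELECT p.name, AVG(c.budget) AS avg_budget FROM projects c JOIN departments p ON c.department_id = p.id GROUP BY p.id, p.name

Execution result:
name | avg_budget
IT | 79546.50
Sales | 78954.50
Support | 172917.00
Research | 184686.00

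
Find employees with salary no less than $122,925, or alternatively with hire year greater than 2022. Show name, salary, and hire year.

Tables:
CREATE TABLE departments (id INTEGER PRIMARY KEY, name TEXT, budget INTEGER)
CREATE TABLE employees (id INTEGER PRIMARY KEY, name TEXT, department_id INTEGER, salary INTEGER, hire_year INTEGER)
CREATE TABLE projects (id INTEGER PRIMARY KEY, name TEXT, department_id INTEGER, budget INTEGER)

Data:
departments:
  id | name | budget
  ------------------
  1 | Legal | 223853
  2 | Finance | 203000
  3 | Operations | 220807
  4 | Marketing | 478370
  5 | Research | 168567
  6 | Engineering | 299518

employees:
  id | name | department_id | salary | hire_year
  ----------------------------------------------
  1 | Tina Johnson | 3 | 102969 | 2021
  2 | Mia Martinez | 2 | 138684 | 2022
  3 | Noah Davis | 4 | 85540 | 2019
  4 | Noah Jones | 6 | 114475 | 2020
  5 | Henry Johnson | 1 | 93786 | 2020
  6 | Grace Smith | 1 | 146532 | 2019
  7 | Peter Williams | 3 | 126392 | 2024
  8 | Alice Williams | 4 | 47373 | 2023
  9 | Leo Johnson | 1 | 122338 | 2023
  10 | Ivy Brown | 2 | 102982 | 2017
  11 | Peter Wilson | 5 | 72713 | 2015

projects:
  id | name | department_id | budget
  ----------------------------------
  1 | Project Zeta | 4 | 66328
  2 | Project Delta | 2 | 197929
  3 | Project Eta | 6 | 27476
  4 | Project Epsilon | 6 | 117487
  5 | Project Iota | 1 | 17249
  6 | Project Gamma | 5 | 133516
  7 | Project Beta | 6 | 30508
SELECT name, salary, hire_year FROM employees WHERE salary >= 122925 OR hire_year > 2022

Execution result:
name | salary | hire_year
Mia Martinez | 138684 | 2022
Grace Smith | 146532 | 2019
Peter Williams | 126392 | 2024
Alice Williams | 47373 | 2023
Leo Johnson | 122338 | 2023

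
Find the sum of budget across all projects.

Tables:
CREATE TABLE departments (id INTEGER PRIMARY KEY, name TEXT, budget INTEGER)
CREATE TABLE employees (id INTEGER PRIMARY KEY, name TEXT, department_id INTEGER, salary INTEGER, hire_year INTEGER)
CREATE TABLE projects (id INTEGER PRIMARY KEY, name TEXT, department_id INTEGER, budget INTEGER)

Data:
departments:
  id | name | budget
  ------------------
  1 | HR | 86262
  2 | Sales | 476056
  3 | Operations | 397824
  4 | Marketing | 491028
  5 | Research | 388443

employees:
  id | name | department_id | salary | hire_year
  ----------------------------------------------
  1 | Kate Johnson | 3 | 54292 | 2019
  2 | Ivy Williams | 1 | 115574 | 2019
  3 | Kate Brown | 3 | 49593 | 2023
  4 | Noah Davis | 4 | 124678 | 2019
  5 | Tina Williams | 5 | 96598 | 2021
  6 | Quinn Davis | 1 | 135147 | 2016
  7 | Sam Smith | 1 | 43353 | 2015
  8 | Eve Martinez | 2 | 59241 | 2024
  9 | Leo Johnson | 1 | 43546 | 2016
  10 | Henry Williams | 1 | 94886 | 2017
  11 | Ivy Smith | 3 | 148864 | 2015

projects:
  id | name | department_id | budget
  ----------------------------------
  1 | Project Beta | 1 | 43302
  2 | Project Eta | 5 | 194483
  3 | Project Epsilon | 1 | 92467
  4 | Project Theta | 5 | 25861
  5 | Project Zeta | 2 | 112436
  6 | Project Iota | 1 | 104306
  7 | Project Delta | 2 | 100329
SELECT SUM(budget) FROM projects

Execution result:
673184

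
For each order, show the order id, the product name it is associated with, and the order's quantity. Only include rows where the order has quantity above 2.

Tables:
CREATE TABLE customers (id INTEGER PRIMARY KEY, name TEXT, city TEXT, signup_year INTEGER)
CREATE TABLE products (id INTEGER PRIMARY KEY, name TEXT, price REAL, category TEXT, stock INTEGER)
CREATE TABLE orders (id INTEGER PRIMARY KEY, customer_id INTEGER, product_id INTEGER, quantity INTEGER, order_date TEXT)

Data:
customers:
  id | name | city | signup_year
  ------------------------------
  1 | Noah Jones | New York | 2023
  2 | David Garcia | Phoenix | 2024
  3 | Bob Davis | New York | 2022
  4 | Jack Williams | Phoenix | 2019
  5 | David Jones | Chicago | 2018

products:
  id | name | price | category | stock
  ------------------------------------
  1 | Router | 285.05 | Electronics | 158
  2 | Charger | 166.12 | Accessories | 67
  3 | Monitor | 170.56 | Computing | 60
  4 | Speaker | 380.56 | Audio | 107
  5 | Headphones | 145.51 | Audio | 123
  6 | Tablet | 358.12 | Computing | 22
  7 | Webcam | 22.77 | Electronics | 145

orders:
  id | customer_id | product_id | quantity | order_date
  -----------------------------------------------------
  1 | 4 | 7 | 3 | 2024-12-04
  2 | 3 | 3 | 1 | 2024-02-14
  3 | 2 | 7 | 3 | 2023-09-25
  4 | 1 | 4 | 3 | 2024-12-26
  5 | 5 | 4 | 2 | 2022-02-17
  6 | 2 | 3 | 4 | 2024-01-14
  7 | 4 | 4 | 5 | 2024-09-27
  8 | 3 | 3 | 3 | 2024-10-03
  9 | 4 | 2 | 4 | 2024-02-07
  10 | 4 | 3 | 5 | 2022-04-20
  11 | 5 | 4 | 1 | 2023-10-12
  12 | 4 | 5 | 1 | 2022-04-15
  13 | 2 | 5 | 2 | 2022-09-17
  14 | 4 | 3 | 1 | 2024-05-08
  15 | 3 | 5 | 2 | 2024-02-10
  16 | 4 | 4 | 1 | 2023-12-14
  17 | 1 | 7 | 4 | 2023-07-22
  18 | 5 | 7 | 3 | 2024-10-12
SELECT c.id, p.name AS product, c.quantity FROM orders c JOIN products p ON c.product_id = p.id WHERE c.quantity > 2

Execution result:
id | product | quantity
1 | Webcam | 3
3 | Webcam | 3
4 | Speaker | 3
6 | Monitor | 4
7 | Speaker | 5
8 | Monitor | 3
9 | Charger | 4
10 | Monitor | 5
17 | Webcam | 4
18 | Webcam | 3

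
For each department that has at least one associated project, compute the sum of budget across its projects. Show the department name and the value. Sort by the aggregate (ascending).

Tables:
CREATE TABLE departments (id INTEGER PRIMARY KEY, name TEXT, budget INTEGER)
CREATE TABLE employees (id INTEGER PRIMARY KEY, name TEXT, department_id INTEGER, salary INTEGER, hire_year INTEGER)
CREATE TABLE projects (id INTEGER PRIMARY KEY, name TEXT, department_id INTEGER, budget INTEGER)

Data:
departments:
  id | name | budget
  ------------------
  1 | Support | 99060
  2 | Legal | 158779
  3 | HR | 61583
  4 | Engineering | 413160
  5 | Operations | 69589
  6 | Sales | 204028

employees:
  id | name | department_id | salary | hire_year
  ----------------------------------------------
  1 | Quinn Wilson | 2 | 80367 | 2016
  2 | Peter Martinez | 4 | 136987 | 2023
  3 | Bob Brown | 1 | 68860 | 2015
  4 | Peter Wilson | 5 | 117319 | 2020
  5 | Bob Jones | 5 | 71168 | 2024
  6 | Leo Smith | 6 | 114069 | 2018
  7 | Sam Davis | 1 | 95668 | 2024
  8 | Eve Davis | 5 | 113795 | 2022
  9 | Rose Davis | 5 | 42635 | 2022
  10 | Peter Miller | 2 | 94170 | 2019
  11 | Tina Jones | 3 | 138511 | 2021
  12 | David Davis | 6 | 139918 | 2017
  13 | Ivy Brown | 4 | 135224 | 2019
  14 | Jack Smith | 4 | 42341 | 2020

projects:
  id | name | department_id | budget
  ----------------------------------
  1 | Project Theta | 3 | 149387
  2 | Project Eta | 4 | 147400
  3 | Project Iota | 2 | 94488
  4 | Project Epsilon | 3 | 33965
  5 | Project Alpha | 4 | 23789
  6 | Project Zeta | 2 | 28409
SELECT p.name, SUM(c.budget) AS sum_budget FROM projects c JOIN departments p ON c.department_id = p.id GROUP BY p.id, p.name ORDER BY sum_budget ASC

Execution result:
name | sum_budget
Legal | 122897
Engineering | 171189
HR | 183352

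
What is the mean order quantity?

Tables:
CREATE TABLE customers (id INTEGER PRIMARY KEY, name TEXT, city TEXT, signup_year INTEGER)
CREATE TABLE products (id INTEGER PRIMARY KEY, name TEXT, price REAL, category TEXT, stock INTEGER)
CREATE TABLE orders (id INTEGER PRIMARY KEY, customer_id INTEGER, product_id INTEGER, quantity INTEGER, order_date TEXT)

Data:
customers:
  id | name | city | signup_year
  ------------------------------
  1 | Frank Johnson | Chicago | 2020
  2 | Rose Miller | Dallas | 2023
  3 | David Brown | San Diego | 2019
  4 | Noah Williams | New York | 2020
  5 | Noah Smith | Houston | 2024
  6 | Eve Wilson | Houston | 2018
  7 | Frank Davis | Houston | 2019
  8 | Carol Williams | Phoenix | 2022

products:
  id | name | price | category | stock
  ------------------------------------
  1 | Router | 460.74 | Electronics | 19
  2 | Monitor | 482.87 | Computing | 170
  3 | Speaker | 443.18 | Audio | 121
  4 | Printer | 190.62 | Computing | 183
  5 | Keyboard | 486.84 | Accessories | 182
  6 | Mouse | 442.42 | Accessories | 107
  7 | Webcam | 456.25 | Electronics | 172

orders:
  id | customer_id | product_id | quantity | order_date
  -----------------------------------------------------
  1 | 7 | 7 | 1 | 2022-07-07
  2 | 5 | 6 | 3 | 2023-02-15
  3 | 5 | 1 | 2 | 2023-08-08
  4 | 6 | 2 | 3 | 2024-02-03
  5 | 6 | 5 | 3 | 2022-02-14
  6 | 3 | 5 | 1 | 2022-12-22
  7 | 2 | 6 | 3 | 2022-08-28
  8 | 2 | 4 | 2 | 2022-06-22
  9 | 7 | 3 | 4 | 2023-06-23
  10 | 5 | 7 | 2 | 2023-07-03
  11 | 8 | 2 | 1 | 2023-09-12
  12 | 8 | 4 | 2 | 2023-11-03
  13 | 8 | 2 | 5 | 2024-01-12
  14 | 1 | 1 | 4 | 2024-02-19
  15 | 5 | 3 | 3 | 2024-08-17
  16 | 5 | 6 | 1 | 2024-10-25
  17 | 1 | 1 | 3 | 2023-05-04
SELECT AVG(quantity) FROM orders

Execution result:
2.53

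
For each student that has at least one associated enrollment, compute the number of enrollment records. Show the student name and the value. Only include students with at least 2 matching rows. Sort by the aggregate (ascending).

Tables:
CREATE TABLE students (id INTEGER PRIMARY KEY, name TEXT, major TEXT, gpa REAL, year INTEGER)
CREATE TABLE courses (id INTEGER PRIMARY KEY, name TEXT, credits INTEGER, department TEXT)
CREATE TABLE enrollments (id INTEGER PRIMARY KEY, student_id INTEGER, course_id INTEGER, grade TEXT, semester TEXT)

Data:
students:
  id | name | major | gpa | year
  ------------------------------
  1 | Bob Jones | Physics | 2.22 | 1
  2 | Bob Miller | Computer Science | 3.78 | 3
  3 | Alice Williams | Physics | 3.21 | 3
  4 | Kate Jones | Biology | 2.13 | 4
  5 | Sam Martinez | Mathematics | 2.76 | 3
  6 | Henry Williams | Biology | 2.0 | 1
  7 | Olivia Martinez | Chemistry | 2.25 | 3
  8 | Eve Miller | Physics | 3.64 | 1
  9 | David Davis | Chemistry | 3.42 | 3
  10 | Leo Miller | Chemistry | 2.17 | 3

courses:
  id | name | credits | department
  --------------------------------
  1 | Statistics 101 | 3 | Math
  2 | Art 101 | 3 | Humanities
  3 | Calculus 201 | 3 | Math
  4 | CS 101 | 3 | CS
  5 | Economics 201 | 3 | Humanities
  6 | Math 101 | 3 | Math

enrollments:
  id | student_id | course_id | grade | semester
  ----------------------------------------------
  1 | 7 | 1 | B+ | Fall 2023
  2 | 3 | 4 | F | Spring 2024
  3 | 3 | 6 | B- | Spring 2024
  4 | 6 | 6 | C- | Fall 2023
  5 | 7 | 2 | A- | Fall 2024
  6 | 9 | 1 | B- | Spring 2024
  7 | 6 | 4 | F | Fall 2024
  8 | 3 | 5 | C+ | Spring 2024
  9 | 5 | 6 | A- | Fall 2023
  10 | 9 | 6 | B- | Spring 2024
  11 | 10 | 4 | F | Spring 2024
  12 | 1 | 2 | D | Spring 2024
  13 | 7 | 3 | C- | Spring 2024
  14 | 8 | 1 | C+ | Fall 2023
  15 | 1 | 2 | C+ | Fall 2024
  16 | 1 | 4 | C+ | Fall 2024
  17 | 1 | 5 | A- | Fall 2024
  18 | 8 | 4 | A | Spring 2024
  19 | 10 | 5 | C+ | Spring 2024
SELECT p.name, COUNT(*) AS n FROM enrollments c JOIN students p ON c.student_id = p.id GROUP BY p.id, p.name HAVING COUNT(*) >= 2 ORDER BY n ASC

Execution result:
name | n
Henry Williams | 2
Eve Miller | 2
David Davis | 2
Leo Miller | 2
Alice Williams | 3
Olivia Martinez | 3
Bob Jones | 4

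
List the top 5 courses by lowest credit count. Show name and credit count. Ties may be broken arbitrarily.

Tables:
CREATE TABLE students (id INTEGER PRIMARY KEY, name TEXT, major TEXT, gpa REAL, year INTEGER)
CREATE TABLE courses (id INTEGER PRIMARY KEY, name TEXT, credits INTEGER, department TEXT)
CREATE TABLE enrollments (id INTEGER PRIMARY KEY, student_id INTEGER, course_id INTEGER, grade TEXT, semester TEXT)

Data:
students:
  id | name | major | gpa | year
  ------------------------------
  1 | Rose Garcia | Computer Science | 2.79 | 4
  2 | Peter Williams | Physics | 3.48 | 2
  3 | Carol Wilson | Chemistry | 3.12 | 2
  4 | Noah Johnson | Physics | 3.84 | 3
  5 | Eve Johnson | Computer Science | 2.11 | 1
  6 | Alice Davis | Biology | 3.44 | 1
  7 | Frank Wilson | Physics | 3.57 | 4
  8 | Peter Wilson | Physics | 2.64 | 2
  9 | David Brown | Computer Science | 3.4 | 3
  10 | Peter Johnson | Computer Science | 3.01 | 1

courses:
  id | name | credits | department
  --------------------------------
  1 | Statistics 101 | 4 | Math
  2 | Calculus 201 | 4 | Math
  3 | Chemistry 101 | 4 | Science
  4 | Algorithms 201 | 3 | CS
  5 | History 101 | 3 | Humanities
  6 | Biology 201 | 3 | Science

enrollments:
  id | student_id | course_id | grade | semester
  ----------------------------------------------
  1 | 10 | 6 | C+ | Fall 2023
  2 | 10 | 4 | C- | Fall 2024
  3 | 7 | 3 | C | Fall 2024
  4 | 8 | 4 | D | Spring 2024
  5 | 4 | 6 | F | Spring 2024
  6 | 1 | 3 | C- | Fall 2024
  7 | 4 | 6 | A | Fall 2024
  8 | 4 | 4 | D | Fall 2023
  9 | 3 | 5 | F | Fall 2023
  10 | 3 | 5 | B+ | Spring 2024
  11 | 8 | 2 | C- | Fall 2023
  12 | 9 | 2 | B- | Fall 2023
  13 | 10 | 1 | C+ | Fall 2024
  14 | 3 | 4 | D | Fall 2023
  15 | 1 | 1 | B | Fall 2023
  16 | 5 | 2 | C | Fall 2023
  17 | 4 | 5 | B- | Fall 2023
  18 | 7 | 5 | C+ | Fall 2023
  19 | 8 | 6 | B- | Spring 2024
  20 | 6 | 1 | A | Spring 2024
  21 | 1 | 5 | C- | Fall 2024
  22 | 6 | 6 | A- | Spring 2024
SELECT name, credits FROM courses ORDER BY credits ASC LIMIT 5

Execution result:
name | credits
Algorithms 201 | 3
History 101 | 3
Biology 201 | 3
Statistics 101 | 4
Calculus 201 | 4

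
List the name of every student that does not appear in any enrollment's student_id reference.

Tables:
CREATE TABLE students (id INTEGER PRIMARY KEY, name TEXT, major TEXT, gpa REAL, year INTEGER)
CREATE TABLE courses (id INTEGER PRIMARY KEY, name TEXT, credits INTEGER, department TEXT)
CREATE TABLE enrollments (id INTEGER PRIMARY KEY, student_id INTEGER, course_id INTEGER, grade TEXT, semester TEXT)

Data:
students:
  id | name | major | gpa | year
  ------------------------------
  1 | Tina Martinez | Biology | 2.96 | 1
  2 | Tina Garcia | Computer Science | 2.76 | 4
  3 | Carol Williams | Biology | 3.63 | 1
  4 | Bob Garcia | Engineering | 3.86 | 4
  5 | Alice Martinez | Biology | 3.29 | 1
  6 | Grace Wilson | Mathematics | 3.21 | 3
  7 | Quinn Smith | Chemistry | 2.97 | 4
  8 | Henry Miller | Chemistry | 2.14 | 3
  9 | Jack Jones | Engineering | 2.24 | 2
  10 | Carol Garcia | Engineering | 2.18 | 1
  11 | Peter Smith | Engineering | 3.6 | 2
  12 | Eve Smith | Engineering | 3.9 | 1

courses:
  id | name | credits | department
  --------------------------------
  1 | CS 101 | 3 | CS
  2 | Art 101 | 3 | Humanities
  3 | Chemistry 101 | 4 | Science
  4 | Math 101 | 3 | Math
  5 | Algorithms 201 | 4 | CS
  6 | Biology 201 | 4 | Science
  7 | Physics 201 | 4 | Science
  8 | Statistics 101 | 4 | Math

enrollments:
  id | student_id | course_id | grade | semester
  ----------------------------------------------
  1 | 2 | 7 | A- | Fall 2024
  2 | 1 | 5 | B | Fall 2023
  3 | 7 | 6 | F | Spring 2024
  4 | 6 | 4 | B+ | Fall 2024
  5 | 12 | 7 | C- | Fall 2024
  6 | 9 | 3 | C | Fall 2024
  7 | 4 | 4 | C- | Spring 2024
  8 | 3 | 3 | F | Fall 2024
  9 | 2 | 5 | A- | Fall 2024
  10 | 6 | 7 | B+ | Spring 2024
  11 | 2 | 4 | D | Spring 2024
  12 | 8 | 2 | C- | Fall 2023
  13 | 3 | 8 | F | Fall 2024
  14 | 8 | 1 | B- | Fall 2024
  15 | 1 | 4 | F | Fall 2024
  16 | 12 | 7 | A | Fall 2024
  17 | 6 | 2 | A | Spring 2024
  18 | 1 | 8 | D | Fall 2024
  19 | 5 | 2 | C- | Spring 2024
SELECT p.name FROM students p LEFT JOIN enrollments c ON c.student_id = p.id WHERE c.id IS NULL

Execution result:
name
Carol Garcia
Peter Smith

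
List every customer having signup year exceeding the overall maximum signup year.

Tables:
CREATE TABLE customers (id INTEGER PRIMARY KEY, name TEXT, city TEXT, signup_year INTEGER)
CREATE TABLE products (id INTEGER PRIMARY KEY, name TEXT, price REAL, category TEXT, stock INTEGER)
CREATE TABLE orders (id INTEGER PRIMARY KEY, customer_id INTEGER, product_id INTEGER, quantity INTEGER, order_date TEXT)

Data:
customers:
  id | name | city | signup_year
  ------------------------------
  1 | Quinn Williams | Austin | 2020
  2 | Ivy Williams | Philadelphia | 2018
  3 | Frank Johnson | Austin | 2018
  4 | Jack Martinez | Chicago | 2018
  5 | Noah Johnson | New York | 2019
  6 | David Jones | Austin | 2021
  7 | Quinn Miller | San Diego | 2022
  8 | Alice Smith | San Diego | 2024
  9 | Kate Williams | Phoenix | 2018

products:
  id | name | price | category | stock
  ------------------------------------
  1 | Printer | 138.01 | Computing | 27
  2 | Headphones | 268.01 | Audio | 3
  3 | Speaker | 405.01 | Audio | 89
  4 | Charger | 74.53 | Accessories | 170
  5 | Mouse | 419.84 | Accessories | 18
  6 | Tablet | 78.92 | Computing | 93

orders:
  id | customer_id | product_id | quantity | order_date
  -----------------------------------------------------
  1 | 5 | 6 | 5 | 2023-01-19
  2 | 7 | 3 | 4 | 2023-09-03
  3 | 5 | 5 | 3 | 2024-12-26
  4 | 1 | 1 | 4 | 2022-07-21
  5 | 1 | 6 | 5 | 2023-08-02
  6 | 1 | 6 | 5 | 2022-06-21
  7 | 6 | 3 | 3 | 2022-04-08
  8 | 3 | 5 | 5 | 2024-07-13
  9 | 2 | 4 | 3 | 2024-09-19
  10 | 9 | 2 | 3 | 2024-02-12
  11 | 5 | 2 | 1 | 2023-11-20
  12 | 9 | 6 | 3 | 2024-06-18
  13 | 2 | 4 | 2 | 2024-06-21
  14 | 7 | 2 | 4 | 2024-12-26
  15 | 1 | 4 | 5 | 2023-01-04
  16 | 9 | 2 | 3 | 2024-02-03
SELECT name, signup_year FROM customers WHERE signup_year > (SELECT MAX(signup_year) FROM customers)

Execution result:
(no rows)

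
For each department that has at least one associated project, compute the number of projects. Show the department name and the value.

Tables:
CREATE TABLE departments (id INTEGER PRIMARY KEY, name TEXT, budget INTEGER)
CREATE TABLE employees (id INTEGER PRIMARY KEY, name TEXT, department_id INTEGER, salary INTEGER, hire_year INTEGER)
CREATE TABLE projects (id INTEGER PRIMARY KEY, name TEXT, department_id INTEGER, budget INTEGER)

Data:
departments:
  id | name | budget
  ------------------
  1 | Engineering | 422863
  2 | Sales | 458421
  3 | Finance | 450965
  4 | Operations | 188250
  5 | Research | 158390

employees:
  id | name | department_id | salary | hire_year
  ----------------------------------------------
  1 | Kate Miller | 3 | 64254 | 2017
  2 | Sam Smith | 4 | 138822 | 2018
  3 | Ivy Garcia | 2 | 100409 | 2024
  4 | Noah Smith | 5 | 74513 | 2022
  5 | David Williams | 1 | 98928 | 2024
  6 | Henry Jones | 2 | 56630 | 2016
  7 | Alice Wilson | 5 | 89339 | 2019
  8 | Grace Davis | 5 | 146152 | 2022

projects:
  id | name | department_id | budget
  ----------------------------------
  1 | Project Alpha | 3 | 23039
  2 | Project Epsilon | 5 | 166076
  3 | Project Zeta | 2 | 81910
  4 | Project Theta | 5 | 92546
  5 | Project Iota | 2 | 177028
SELECT p.name, COUNT(*) AS n FROM projects c JOIN departments p ON c.department_id = p.id GROUP BY p.id, p.name

Execution result:
name | n
Sales | 2
Finance | 1
Research | 2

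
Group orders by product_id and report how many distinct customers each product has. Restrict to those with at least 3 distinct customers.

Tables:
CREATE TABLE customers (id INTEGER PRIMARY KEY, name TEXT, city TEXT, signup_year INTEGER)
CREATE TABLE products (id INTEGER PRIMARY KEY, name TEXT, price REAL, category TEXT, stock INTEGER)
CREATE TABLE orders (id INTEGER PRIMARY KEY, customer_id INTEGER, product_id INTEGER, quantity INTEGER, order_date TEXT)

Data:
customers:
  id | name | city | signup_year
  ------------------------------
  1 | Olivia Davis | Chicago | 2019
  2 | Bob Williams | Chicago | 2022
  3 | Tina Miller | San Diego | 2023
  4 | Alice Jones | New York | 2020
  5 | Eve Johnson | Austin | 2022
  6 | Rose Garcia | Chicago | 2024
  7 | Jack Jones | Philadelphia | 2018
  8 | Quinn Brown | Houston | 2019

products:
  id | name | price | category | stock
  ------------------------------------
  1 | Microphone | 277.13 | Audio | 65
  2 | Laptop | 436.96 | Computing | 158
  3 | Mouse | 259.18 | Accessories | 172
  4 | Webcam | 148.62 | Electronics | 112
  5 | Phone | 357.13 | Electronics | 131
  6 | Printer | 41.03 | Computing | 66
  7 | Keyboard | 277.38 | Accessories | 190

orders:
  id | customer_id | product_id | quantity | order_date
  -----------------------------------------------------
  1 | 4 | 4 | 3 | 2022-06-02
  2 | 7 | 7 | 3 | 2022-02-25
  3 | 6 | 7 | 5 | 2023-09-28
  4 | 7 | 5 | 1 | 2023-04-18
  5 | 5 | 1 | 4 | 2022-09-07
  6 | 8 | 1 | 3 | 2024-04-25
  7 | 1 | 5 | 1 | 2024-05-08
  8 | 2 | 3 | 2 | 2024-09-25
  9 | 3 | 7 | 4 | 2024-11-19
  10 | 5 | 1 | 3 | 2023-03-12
SELECT product_id, COUNT(DISTINCT customer_id) AS distinct_customer_count FROM orders GROUP BY product_id HAVING COUNT(DISTINCT customer_id) >= 3

Execution result:
product_id | distinct_customer_count
7 | 3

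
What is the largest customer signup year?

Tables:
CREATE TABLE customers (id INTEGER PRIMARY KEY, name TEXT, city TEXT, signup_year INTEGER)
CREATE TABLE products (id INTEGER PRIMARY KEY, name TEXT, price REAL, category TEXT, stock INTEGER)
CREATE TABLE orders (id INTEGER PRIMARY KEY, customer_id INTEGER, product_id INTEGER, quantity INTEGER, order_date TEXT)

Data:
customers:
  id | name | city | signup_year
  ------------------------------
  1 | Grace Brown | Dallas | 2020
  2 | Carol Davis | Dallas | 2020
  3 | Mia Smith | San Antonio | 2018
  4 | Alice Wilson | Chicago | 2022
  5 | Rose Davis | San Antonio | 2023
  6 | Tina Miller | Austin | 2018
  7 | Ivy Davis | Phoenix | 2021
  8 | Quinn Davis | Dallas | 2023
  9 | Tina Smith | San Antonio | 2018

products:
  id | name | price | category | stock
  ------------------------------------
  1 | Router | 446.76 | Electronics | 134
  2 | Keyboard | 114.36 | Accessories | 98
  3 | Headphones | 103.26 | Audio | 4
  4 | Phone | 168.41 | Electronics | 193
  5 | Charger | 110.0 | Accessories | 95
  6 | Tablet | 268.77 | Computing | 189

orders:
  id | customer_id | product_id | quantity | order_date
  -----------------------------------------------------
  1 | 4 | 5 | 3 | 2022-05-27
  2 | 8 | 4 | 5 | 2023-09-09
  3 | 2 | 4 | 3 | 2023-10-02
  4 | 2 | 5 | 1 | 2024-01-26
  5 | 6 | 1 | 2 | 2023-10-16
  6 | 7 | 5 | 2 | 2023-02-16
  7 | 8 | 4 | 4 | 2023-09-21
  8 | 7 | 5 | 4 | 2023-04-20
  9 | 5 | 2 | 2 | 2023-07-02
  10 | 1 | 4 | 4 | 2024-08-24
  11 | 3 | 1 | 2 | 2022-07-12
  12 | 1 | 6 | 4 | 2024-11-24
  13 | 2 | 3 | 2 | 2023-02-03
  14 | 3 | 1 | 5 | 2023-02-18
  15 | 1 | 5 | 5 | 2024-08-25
SELECT MAX(signup_year) FROM customers

Execution result:
2023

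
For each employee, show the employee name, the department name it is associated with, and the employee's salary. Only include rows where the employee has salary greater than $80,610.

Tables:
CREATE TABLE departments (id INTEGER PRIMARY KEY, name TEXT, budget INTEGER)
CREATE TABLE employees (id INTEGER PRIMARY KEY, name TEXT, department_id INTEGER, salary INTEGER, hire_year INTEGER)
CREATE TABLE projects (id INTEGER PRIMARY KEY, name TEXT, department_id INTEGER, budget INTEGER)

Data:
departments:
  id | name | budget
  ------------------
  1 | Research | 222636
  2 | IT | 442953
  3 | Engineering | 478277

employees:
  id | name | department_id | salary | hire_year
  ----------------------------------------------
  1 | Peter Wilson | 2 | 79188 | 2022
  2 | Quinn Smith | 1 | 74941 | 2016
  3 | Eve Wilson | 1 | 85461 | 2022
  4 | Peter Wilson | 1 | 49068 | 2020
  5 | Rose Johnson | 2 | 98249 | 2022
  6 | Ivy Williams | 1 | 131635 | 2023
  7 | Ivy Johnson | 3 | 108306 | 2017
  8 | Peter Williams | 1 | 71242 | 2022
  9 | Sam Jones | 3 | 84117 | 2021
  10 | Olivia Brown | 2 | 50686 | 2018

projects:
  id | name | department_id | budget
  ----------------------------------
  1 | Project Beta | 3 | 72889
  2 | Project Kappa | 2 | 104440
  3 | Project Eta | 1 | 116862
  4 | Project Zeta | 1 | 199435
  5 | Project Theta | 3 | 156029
SELECT c.name, p.name AS department, c.salary FROM employees c JOIN departments p ON c.department_id = p.id WHERE c.salary > 80610

Execution result:
name | department | salary
Eve Wilson | Research | 85461
Rose Johnson | IT | 98249
Ivy Williams | Research | 131635
Ivy Johnson | Engineering | 108306
Sam Jones | Engineering | 84117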